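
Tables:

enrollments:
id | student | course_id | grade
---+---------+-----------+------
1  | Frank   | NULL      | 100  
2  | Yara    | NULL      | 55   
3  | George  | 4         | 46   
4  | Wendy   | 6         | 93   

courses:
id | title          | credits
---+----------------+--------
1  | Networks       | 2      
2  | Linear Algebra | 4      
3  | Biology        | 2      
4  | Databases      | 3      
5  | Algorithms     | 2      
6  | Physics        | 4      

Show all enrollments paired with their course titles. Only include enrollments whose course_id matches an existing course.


INNER JOIN keeps only enrollments rows whose course_id matches an id in courses. Walk through each enrollment:
  - enrollment 1 (Frank): course_id=NULL, no match -> dropped
  - enrollment 2 (Yara): course_id=NULL, no match -> dropped
  - enrollment 3 (George): course_id=4 -> matches Databases
  - enrollment 4 (Wendy): course_id=6 -> matches Physics
So 2 of 4 rows are dropped.

SQL:
SELECT a.student, b.title AS course
FROM enrollments a
INNER JOIN courses b ON a.course_id = b.id

Result:
student | course   
--------+----------
George  | Databases
Wendy   | Physics  


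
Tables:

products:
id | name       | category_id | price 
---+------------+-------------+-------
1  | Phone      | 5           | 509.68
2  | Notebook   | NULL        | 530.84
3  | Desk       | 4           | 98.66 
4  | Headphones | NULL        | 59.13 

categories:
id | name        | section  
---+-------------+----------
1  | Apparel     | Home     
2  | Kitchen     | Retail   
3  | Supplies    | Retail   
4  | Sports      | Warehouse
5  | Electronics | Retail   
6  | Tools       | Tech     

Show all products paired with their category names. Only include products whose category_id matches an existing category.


INNER JOIN keeps only products rows whose category_id matches an id in categories. Walk through each product:
  - product 1 (Phone): category_id=5 -> matches Electronics
  - product 2 (Notebook): category_id=NULL, no match -> dropped
  - product 3 (Desk): category_id=4 -> matches Sports
  - product 4 (Headphones): category_id=NULL, no match -> dropped
So 2 of 4 rows are dropped.

SQL:
SELECT a.name, b.name AS category
FROM products a
INNER JOIN categories b ON a.category_id = b.id

Result:
name  | category   
------+------------
Phone | Electronics
Desk  | Sports     


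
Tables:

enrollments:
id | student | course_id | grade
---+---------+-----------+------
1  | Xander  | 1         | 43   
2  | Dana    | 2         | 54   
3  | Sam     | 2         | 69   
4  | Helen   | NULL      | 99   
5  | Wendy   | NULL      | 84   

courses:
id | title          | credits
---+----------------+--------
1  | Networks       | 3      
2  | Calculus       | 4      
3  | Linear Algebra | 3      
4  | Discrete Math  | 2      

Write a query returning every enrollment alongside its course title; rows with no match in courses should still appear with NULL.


LEFT JOIN keeps every row from enrollments (the left table); where course_id has no match in courses, the course columns become NULL. Walk through each enrollment:
  - enrollment 1 (Xander): course_id=1 -> matches Networks
  - enrollment 2 (Dana): course_id=2 -> matches Calculus
  - enrollment 3 (Sam): course_id=2 -> matches Calculus
  - enrollment 4 (Helen): course_id=NULL, no match -> kept with NULL
  - enrollment 5 (Wendy): course_id=NULL, no match -> kept with NULL
All 5 rows appear; 2 have NULL course.

SQL:
SELECT a.student, b.title AS course
FROM enrollments a
LEFT JOIN courses b ON a.course_id = b.id

Result:
student | course  
--------+---------
Xander  | Networks
Dana    | Calculus
Sam     | Calculus
Helen   | NULL    
Wendy   | NULL    


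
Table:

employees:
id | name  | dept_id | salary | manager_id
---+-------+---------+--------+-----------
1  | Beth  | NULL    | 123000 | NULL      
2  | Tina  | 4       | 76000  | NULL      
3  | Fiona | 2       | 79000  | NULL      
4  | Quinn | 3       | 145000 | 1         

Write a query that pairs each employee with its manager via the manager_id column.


This is a self-join: employees is joined to a second copy of itself, matching each row's manager_id to another row's id. Use LEFT JOIN so rows with manager_id=NULL are kept.
  - employee 1 (Beth): manager_id=NULL -> NULL
  - employee 2 (Tina): manager_id=NULL -> NULL
  - employee 3 (Fiona): manager_id=NULL -> NULL
  - employee 4 (Quinn): manager_id=1 -> Beth

SQL:
SELECT a.name AS item, b.name AS manager
FROM employees a
LEFT JOIN employees b ON a.manager_id = b.id

Result:
item  | manager
------+--------
Beth  | NULL   
Tina  | NULL   
Fiona | NULL   
Quinn | Beth   


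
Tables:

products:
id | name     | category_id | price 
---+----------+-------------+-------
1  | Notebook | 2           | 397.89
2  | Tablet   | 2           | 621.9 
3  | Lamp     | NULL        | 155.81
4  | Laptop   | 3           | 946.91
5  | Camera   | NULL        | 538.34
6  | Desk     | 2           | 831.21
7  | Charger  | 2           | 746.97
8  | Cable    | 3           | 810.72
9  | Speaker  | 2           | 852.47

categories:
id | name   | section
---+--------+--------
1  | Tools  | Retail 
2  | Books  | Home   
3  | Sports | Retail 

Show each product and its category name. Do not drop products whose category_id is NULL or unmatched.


LEFT JOIN keeps every row from products (the left table); where category_id has no match in categories, the category columns become NULL. Walk through each product:
  - product 1 (Notebook): category_id=2 -> matches Books
  - product 2 (Tablet): category_id=2 -> matches Books
  - product 3 (Lamp): category_id=NULL, no match -> kept with NULL
  - product 4 (Laptop): category_id=3 -> matches Sports
  - product 5 (Camera): category_id=NULL, no match -> kept with NULL
  - product 6 (Desk): category_id=2 -> matches Books
  - product 7 (Charger): category_id=2 -> matches Books
  - product 8 (Cable): category_id=3 -> matches Sports
  - product 9 (Speaker): category_id=2 -> matches Books
All 9 rows appear; 2 have NULL category.

SQL:
SELECT a.name, b.name AS category
FROM products a
LEFT JOIN categories b ON a.category_id = b.id

Result:
name     | category
---------+---------
Notebook | Books   
Tablet   | Books   
Lamp     | NULL    
Laptop   | Sports  
Camera   | NULL    
Desk     | Books   
Charger  | Books   
Cable    | Sports  
Speaker  | Books   


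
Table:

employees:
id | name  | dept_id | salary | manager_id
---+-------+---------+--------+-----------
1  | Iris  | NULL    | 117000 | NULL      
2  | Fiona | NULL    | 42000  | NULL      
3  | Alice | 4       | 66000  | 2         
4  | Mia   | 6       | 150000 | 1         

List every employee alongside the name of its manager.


This is a self-join: employees is joined to a second copy of itself, matching each row's manager_id to another row's id. Use LEFT JOIN so rows with manager_id=NULL are kept.
  - employee 1 (Iris): manager_id=NULL -> NULL
  - employee 2 (Fiona): manager_id=NULL -> NULL
  - employee 3 (Alice): manager_id=2 -> Fiona
  - employee 4 (Mia): manager_id=1 -> Iris

SQL:
SELECT a.name AS item, b.name AS manager
FROM employees a
LEFT JOIN employees b ON a.manager_id = b.id

Result:
item  | manager
------+--------
Iris  | NULL   
Fiona | NULL   
Alice | Fiona  
Mia   | Iris   


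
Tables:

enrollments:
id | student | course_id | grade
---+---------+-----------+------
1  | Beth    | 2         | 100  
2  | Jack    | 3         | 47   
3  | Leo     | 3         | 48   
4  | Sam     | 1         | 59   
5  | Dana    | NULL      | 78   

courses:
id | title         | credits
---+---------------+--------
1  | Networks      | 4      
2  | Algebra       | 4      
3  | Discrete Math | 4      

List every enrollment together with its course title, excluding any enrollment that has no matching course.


INNER JOIN keeps only enrollments rows whose course_id matches an id in courses. Walk through each enrollment:
  - enrollment 1 (Beth): course_id=2 -> matches Algebra
  - enrollment 2 (Jack): course_id=3 -> matches Discrete Math
  - enrollment 3 (Leo): course_id=3 -> matches Discrete Math
  - enrollment 4 (Sam): course_id=1 -> matches Networks
  - enrollment 5 (Dana): course_id=NULL, no match -> dropped
So 1 of 5 rows is dropped.

SQL:
SELECT a.student, b.title AS course
FROM enrollments a
INNER JOIN courses b ON a.course_id = b.id

Result:
student | course       
--------+--------------
Beth    | Algebra      
Jack    | Discrete Math
Leo     | Discrete Math
Sam     | Networks     


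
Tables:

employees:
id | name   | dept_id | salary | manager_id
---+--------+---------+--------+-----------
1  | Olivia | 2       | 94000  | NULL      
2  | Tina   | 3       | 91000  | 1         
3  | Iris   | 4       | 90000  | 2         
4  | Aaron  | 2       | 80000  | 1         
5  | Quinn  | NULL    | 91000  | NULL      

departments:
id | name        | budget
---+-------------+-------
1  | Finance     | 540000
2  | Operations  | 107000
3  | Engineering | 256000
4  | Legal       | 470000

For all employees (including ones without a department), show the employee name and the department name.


LEFT JOIN keeps every row from employees (the left table); where dept_id has no match in departments, the department columns become NULL. Walk through each employee:
  - employee 1 (Olivia): dept_id=2 -> matches Operations
  - employee 2 (Tina): dept_id=3 -> matches Engineering
  - employee 3 (Iris): dept_id=4 -> matches Legal
  - employee 4 (Aaron): dept_id=2 -> matches Operations
  - employee 5 (Quinn): dept_id=NULL, no match -> kept with NULL
All 5 rows appear; 1 has NULL department.

SQL:
SELECT a.name, b.name AS department
FROM employees a
LEFT JOIN departments b ON a.dept_id = b.id

Result:
name   | department 
-------+------------
Olivia | Operations 
Tina   | Engineering
Iris   | Legal      
Aaron  | Operations 
Quinn  | NULL       


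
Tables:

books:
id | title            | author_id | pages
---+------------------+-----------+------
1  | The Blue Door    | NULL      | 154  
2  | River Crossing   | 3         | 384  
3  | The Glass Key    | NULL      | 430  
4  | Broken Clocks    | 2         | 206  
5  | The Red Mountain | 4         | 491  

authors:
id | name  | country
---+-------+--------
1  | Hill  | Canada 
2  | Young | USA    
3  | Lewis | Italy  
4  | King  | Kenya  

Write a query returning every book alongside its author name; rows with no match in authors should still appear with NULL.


LEFT JOIN keeps every row from books (the left table); where author_id has no match in authors, the author columns become NULL. Walk through each book:
  - book 1 (The Blue Door): author_id=NULL, no match -> kept with NULL
  - book 2 (River Crossing): author_id=3 -> matches Lewis
  - book 3 (The Glass Key): author_id=NULL, no match -> kept with NULL
  - book 4 (Broken Clocks): author_id=2 -> matches Young
  - book 5 (The Red Mountain): author_id=4 -> matches King
All 5 rows appear; 2 have NULL author.

SQL:
SELECT a.title, b.name AS author
FROM books a
LEFT JOIN authors b ON a.author_id = b.id

Result:
title            | author
-----------------+-------
The Blue Door    | NULL  
River Crossing   | Lewis 
The Glass Key    | NULL  
Broken Clocks    | Young 
The Red Mountain | King  


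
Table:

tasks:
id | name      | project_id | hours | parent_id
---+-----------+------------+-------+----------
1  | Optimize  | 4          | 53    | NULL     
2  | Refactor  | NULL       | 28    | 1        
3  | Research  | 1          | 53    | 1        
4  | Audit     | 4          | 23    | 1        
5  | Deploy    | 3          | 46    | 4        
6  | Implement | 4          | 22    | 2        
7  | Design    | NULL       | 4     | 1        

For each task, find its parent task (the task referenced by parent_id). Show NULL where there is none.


This is a self-join: tasks is joined to a second copy of itself, matching each row's parent_id to another row's id. Use LEFT JOIN so rows with parent_id=NULL are kept.
  - task 1 (Optimize): parent_id=NULL -> NULL
  - task 2 (Refactor): parent_id=1 -> Optimize
  - task 3 (Research): parent_id=1 -> Optimize
  - task 4 (Audit): parent_id=1 -> Optimize
  - task 5 (Deploy): parent_id=4 -> Audit
  - task 6 (Implement): parent_id=2 -> Refactor
  - task 7 (Design): parent_id=1 -> Optimize

SQL:
SELECT a.name AS item, b.name AS parent
FROM tasks a
LEFT JOIN tasks b ON a.parent_id = b.id

Result:
item      | parent  
----------+---------
Optimize  | NULL    
Refactor  | Optimize
Research  | Optimize
Audit     | Optimize
Deploy    | Audit   
Implement | Refactor
Design    | Optimize


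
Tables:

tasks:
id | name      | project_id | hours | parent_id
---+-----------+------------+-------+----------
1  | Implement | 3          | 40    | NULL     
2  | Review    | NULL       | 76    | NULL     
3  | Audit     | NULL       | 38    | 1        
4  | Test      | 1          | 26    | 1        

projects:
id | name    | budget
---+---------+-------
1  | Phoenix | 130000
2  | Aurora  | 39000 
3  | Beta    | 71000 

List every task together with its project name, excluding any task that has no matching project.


INNER JOIN keeps only tasks rows whose project_id matches an id in projects. Walk through each task:
  - task 1 (Implement): project_id=3 -> matches Beta
  - task 2 (Review): project_id=NULL, no match -> dropped
  - task 3 (Audit): project_id=NULL, no match -> dropped
  - task 4 (Test): project_id=1 -> matches Phoenix
So 2 of 4 rows are dropped.

SQL:
SELECT a.name, b.name AS project
FROM tasks a
INNER JOIN projects b ON a.project_id = b.id

Result:
name      | project
----------+--------
Implement | Beta   
Test      | Phoenix


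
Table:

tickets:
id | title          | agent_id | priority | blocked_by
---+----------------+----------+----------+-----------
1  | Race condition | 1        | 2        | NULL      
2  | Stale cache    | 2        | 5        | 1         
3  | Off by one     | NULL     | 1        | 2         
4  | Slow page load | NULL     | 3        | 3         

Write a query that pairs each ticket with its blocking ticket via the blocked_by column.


This is a self-join: tickets is joined to a second copy of itself, matching each row's blocked_by to another row's id. Use LEFT JOIN so rows with blocked_by=NULL are kept.
  - ticket 1 (Race condition): blocked_by=NULL -> NULL
  - ticket 2 (Stale cache): blocked_by=1 -> Race condition
  - ticket 3 (Off by one): blocked_by=2 -> Stale cache
  - ticket 4 (Slow page load): blocked_by=3 -> Off by one

SQL:
SELECT a.title AS item, b.title AS blocked_by
FROM tickets a
LEFT JOIN tickets b ON a.blocked_by = b.id

Result:
item           | blocked_by    
---------------+---------------
Race condition | NULL          
Stale cache    | Race condition
Off by one     | Stale cache   
Slow page load | Off by one    


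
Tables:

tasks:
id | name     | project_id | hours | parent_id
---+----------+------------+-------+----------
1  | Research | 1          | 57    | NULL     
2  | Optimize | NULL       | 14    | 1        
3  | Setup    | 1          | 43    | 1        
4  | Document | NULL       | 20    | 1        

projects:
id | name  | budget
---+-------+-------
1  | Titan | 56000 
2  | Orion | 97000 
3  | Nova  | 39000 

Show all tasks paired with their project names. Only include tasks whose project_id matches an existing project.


INNER JOIN keeps only tasks rows whose project_id matches an id in projects. Walk through each task:
  - task 1 (Research): project_id=1 -> matches Titan
  - task 2 (Optimize): project_id=NULL, no match -> dropped
  - task 3 (Setup): project_id=1 -> matches Titan
  - task 4 (Document): project_id=NULL, no match -> dropped
So 2 of 4 rows are dropped.

SQL:
SELECT a.name, b.name AS project
FROM tasks a
INNER JOIN projects b ON a.project_id = b.id

Result:
name     | project
---------+--------
Research | Titan  
Setup    | Titan  


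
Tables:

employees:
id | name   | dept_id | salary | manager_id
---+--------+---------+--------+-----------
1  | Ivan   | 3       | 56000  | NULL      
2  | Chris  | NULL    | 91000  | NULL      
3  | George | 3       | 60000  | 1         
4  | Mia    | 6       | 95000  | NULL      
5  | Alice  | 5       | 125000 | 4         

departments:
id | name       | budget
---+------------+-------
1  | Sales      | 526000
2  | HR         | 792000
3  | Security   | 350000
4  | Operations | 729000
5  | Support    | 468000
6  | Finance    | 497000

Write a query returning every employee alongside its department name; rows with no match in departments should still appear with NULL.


LEFT JOIN keeps every row from employees (the left table); where dept_id has no match in departments, the department columns become NULL. Walk through each employee:
  - employee 1 (Ivan): dept_id=3 -> matches Security
  - employee 2 (Chris): dept_id=NULL, no match -> kept with NULL
  - employee 3 (George): dept_id=3 -> matches Security
  - employee 4 (Mia): dept_id=6 -> matches Finance
  - employee 5 (Alice): dept_id=5 -> matches Support
All 5 rows appear; 1 has NULL department.

SQL:
SELECT a.name, b.name AS department
FROM employees a
LEFT JOIN departments b ON a.dept_id = b.id

Result:
name   | department
-------+-----------
Ivan   | Security  
Chris  | NULL      
George | Security  
Mia    | Finance   
Alice  | Support   


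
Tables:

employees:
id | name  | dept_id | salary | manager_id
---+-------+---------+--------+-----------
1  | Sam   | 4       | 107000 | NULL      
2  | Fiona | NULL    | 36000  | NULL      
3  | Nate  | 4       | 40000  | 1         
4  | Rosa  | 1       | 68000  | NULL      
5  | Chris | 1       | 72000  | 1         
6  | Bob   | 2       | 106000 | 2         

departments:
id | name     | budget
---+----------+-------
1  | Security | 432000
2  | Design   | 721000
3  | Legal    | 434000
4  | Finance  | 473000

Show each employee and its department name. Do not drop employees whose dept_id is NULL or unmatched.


LEFT JOIN keeps every row from employees (the left table); where dept_id has no match in departments, the department columns become NULL. Walk through each employee:
  - employee 1 (Sam): dept_id=4 -> matches Finance
  - employee 2 (Fiona): dept_id=NULL, no match -> kept with NULL
  - employee 3 (Nate): dept_id=4 -> matches Finance
  - employee 4 (Rosa): dept_id=1 -> matches Security
  - employee 5 (Chris): dept_id=1 -> matches Security
  - employee 6 (Bob): dept_id=2 -> matches Design
All 6 rows appear; 1 has NULL department.

SQL:
SELECT a.name, b.name AS department
FROM employees a
LEFT JOIN departments b ON a.dept_id = b.id

Result:
name  | department
------+-----------
Sam   | Finance   
Fiona | NULL      
Nate  | Finance   
Rosa  | Security  
Chris | Security  
Bob   | Design    


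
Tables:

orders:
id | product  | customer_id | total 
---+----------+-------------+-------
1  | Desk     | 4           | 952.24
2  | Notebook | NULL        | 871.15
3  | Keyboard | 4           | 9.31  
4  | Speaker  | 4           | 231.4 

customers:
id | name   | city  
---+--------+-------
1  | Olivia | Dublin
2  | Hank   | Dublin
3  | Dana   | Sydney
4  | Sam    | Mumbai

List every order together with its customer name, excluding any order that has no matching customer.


INNER JOIN keeps only orders rows whose customer_id matches an id in customers. Walk through each order:
  - order 1 (Desk): customer_id=4 -> matches Sam
  - order 2 (Notebook): customer_id=NULL, no match -> dropped
  - order 3 (Keyboard): customer_id=4 -> matches Sam
  - order 4 (Speaker): customer_id=4 -> matches Sam
So 1 of 4 rows is dropped.

SQL:
SELECT a.product, b.name AS customer
FROM orders a
INNER JOIN customers b ON a.customer_id = b.id

Result:
product  | customer
---------+---------
Desk     | Sam     
Keyboard | Sam     
Speaker  | Sam     


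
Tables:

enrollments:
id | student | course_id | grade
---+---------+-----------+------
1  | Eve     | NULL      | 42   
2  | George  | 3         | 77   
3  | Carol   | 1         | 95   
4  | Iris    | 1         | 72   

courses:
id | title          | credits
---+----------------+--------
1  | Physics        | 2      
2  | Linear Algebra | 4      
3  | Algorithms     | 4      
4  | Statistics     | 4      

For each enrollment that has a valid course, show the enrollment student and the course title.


INNER JOIN keeps only enrollments rows whose course_id matches an id in courses. Walk through each enrollment:
  - enrollment 1 (Eve): course_id=NULL, no match -> dropped
  - enrollment 2 (George): course_id=3 -> matches Algorithms
  - enrollment 3 (Carol): course_id=1 -> matches Physics
  - enrollment 4 (Iris): course_id=1 -> matches Physics
So 1 of 4 rows is dropped.

SQL:
SELECT a.student, b.title AS course
FROM enrollments a
INNER JOIN courses b ON a.course_id = b.id

Result:
student | course    
--------+-----------
George  | Algorithms
Carol   | Physics   
Iris    | Physics   


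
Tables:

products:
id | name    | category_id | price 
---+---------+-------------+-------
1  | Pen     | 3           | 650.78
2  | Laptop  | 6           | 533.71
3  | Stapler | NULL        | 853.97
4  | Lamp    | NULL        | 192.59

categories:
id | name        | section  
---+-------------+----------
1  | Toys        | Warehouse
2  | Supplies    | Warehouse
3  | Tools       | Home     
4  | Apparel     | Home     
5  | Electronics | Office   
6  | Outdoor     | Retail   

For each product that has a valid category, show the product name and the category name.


INNER JOIN keeps only products rows whose category_id matches an id in categories. Walk through each product:
  - product 1 (Pen): category_id=3 -> matches Tools
  - product 2 (Laptop): category_id=6 -> matches Outdoor
  - product 3 (Stapler): category_id=NULL, no match -> dropped
  - product 4 (Lamp): category_id=NULL, no match -> dropped
So 2 of 4 rows are dropped.

SQL:
SELECT a.name, b.name AS category
FROM products a
INNER JOIN categories b ON a.category_id = b.id

Result:
name   | category
-------+---------
Pen    | Tools   
Laptop | Outdoor 


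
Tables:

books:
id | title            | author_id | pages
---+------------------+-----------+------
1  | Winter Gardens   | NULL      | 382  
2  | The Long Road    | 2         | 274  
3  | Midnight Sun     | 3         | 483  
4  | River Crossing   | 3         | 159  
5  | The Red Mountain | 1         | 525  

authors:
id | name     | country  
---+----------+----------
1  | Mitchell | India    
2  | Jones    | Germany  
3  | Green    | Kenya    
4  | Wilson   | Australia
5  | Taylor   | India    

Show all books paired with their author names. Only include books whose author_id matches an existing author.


INNER JOIN keeps only books rows whose author_id matches an id in authors. Walk through each book:
  - book 1 (Winter Gardens): author_id=NULL, no match -> dropped
  - book 2 (The Long Road): author_id=2 -> matches Jones
  - book 3 (Midnight Sun): author_id=3 -> matches Green
  - book 4 (River Crossing): author_id=3 -> matches Green
  - book 5 (The Red Mountain): author_id=1 -> matches Mitchell
So 1 of 5 rows is dropped.

SQL:
SELECT a.title, b.name AS author
FROM books a
INNER JOIN authors b ON a.author_id = b.id

Result:
title            | author  
-----------------+---------
The Long Road    | Jones   
Midnight Sun     | Green   
River Crossing   | Green   
The Red Mountain | Mitchell


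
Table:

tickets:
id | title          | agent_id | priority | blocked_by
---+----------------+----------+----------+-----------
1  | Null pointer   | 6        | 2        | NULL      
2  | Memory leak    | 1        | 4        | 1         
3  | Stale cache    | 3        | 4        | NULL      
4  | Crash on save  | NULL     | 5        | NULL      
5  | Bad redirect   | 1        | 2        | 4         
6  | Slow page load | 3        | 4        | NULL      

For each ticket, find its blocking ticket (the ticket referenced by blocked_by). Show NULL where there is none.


This is a self-join: tickets is joined to a second copy of itself, matching each row's blocked_by to another row's id. Use LEFT JOIN so rows with blocked_by=NULL are kept.
  - ticket 1 (Null pointer): blocked_by=NULL -> NULL
  - ticket 2 (Memory leak): blocked_by=1 -> Null pointer
  - ticket 3 (Stale cache): blocked_by=NULL -> NULL
  - ticket 4 (Crash on save): blocked_by=NULL -> NULL
  - ticket 5 (Bad redirect): blocked_by=4 -> Crash on save
  - ticket 6 (Slow page load): blocked_by=NULL -> NULL

SQL:
SELECT a.title AS item, b.title AS blocked_by
FROM tickets a
LEFT JOIN tickets b ON a.blocked_by = b.id

Result:
item           | blocked_by   
---------------+--------------
Null pointer   | NULL         
Memory leak    | Null pointer 
Stale cache    | NULL         
Crash on save  | NULL         
Bad redirect   | Crash on save
Slow page load | NULL         


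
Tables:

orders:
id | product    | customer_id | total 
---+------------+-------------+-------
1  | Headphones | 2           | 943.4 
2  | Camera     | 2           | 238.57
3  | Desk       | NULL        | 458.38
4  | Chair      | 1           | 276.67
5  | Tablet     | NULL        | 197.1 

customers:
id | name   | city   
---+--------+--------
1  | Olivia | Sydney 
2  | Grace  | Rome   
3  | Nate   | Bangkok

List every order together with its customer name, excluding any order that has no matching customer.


INNER JOIN keeps only orders rows whose customer_id matches an id in customers. Walk through each order:
  - order 1 (Headphones): customer_id=2 -> matches Grace
  - order 2 (Camera): customer_id=2 -> matches Grace
  - order 3 (Desk): customer_id=NULL, no match -> dropped
  - order 4 (Chair): customer_id=1 -> matches Olivia
  - order 5 (Tablet): customer_id=NULL, no match -> dropped
So 2 of 5 rows are dropped.

SQL:
SELECT a.product, b.name AS customer
FROM orders a
INNER JOIN customers b ON a.customer_id = b.id

Result:
product    | customer
-----------+---------
Headphones | Grace   
Camera     | Grace   
Chair      | Olivia  


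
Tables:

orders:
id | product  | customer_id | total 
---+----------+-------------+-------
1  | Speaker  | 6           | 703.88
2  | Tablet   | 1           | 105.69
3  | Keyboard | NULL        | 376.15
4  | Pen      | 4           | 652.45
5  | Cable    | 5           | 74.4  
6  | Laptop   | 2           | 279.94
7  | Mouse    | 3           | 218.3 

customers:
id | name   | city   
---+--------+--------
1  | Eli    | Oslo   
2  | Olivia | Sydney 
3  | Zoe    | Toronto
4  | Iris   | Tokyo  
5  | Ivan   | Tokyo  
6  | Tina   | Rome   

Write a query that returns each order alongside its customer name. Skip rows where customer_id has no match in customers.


INNER JOIN keeps only orders rows whose customer_id matches an id in customers. Walk through each order:
  - order 1 (Speaker): customer_id=6 -> matches Tina
  - order 2 (Tablet): customer_id=1 -> matches Eli
  - order 3 (Keyboard): customer_id=NULL, no match -> dropped
  - order 4 (Pen): customer_id=4 -> matches Iris
  - order 5 (Cable): customer_id=5 -> matches Ivan
  - order 6 (Laptop): customer_id=2 -> matches Olivia
  - order 7 (Mouse): customer_id=3 -> matches Zoe
So 1 of 7 rows is dropped.

SQL:
SELECT a.product, b.name AS customer
FROM orders a
INNER JOIN customers b ON a.customer_id = b.id

Result:
product | customer
--------+---------
Speaker | Tina    
Tablet  | Eli     
Pen     | Iris    
Cable   | Ivan    
Laptop  | Olivia  
Mouse   | Zoe     


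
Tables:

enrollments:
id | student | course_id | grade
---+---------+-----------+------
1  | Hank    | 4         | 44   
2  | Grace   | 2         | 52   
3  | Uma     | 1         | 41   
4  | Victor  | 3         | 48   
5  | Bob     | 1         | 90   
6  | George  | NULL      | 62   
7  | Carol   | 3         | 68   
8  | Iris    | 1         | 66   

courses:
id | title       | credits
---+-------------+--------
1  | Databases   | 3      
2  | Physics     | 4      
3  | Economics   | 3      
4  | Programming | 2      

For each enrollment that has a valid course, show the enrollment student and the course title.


INNER JOIN keeps only enrollments rows whose course_id matches an id in courses. Walk through each enrollment:
  - enrollment 1 (Hank): course_id=4 -> matches Programming
  - enrollment 2 (Grace): course_id=2 -> matches Physics
  - enrollment 3 (Uma): course_id=1 -> matches Databases
  - enrollment 4 (Victor): course_id=3 -> matches Economics
  - enrollment 5 (Bob): course_id=1 -> matches Databases
  - enrollment 6 (George): course_id=NULL, no match -> dropped
  - enrollment 7 (Carol): course_id=3 -> matches Economics
  - enrollment 8 (Iris): course_id=1 -> matches Databases
So 1 of 8 rows is dropped.

SQL:
SELECT a.student, b.title AS course
FROM enrollments a
INNER JOIN courses b ON a.course_id = b.id

Result:
student | course     
--------+------------
Hank    | Programming
Grace   | Physics    
Uma     | Databases  
Victor  | Economics  
Bob     | Databases  
Carol   | Economics  
Iris    | Databases  


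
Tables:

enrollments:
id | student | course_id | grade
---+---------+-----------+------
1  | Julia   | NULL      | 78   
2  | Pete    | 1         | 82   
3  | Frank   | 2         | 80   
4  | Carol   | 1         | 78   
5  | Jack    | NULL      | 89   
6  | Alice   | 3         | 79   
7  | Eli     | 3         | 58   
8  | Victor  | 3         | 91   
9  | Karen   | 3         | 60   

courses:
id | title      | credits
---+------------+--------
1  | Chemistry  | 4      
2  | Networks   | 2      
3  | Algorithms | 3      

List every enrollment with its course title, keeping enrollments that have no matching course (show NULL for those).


LEFT JOIN keeps every row from enrollments (the left table); where course_id has no match in courses, the course columns become NULL. Walk through each enrollment:
  - enrollment 1 (Julia): course_id=NULL, no match -> kept with NULL
  - enrollment 2 (Pete): course_id=1 -> matches Chemistry
  - enrollment 3 (Frank): course_id=2 -> matches Networks
  - enrollment 4 (Carol): course_id=1 -> matches Chemistry
  - enrollment 5 (Jack): course_id=NULL, no match -> kept with NULL
  - enrollment 6 (Alice): course_id=3 -> matches Algorithms
  - enrollment 7 (Eli): course_id=3 -> matches Algorithms
  - enrollment 8 (Victor): course_id=3 -> matches Algorithms
  - enrollment 9 (Karen): course_id=3 -> matches Algorithms
All 9 rows appear; 2 have NULL course.

SQL:
SELECT a.student, b.title AS course
FROM enrollments a
LEFT JOIN courses b ON a.course_id = b.id

Result:
student | course    
--------+-----------
Julia   | NULL      
Pete    | Chemistry 
Frank   | Networks  
Carol   | Chemistry 
Jack    | NULL      
Alice   | Algorithms
Eli     | Algorithms
Victor  | Algorithms
Karen   | Algorithms


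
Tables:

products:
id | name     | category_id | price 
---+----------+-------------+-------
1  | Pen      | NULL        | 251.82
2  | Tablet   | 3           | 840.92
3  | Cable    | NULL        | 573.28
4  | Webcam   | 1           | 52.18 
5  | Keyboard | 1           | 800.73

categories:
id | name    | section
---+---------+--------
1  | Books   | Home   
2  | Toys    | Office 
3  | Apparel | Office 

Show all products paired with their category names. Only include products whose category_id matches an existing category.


INNER JOIN keeps only products rows whose category_id matches an id in categories. Walk through each product:
  - product 1 (Pen): category_id=NULL, no match -> dropped
  - product 2 (Tablet): category_id=3 -> matches Apparel
  - product 3 (Cable): category_id=NULL, no match -> dropped
  - product 4 (Webcam): category_id=1 -> matches Books
  - product 5 (Keyboard): category_id=1 -> matches Books
So 2 of 5 rows are dropped.

SQL:
SELECT a.name, b.name AS category
FROM products a
INNER JOIN categories b ON a.category_id = b.id

Result:
name     | category
---------+---------
Tablet   | Apparel 
Webcam   | Books   
Keyboard | Books   


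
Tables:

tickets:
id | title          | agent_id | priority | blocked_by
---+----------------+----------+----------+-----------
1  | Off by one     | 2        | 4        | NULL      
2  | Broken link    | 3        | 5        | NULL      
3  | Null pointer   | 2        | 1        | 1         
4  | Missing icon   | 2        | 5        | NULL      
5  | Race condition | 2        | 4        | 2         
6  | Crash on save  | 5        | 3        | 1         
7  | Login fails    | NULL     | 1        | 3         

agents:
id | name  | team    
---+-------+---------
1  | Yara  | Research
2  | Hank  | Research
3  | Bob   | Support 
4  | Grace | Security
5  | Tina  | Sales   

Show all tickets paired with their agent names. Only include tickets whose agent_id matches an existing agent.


INNER JOIN keeps only tickets rows whose agent_id matches an id in agents. Walk through each ticket:
  - ticket 1 (Off by one): agent_id=2 -> matches Hank
  - ticket 2 (Broken link): agent_id=3 -> matches Bob
  - ticket 3 (Null pointer): agent_id=2 -> matches Hank
  - ticket 4 (Missing icon): agent_id=2 -> matches Hank
  - ticket 5 (Race condition): agent_id=2 -> matches Hank
  - ticket 6 (Crash on save): agent_id=5 -> matches Tina
  - ticket 7 (Login fails): agent_id=NULL, no match -> dropped
So 1 of 7 rows is dropped.

SQL:
SELECT a.title, b.name AS agent
FROM tickets a
INNER JOIN agents b ON a.agent_id = b.id

Result:
title          | agent
---------------+------
Off by one     | Hank 
Broken link    | Bob  
Null pointer   | Hank 
Missing icon   | Hank 
Race condition | Hank 
Crash on save  | Tina 


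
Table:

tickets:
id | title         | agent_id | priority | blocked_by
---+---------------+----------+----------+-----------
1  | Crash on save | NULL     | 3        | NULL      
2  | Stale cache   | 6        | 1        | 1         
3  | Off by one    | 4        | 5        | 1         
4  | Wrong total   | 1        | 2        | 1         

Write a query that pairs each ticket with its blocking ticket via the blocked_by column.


This is a self-join: tickets is joined to a second copy of itself, matching each row's blocked_by to another row's id. Use LEFT JOIN so rows with blocked_by=NULL are kept.
  - ticket 1 (Crash on save): blocked_by=NULL -> NULL
  - ticket 2 (Stale cache): blocked_by=1 -> Crash on save
  - ticket 3 (Off by one): blocked_by=1 -> Crash on save
  - ticket 4 (Wrong total): blocked_by=1 -> Crash on save

SQL:
SELECT a.title AS item, b.title AS blocked_by
FROM tickets a
LEFT JOIN tickets b ON a.blocked_by = b.id

Result:
item          | blocked_by   
--------------+--------------
Crash on save | NULL         
Stale cache   | Crash on save
Off by one    | Crash on save
Wrong total   | Crash on save


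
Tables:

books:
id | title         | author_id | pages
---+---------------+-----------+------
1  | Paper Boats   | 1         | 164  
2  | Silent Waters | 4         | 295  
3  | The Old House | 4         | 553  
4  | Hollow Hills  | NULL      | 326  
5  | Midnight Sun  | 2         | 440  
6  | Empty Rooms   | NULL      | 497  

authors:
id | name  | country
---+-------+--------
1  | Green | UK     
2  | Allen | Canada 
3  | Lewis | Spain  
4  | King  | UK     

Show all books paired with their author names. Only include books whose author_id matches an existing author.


INNER JOIN keeps only books rows whose author_id matches an id in authors. Walk through each book:
  - book 1 (Paper Boats): author_id=1 -> matches Green
  - book 2 (Silent Waters): author_id=4 -> matches King
  - book 3 (The Old House): author_id=4 -> matches King
  - book 4 (Hollow Hills): author_id=NULL, no match -> dropped
  - book 5 (Midnight Sun): author_id=2 -> matches Allen
  - book 6 (Empty Rooms): author_id=NULL, no match -> dropped
So 2 of 6 rows are dropped.

SQL:
SELECT a.title, b.name AS author
FROM books a
INNER JOIN authors b ON a.author_id = b.id

Result:
title         | author
--------------+-------
Paper Boats   | Green 
Silent Waters | King  
The Old House | King  
Midnight Sun  | Allen 


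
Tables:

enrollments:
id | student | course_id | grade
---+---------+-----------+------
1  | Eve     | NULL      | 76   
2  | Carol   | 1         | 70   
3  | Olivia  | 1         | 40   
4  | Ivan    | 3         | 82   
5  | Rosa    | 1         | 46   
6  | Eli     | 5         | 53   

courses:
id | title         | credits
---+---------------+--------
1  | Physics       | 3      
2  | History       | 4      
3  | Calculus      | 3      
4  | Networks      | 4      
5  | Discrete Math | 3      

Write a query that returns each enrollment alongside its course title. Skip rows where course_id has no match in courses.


INNER JOIN keeps only enrollments rows whose course_id matches an id in courses. Walk through each enrollment:
  - enrollment 1 (Eve): course_id=NULL, no match -> dropped
  - enrollment 2 (Carol): course_id=1 -> matches Physics
  - enrollment 3 (Olivia): course_id=1 -> matches Physics
  - enrollment 4 (Ivan): course_id=3 -> matches Calculus
  - enrollment 5 (Rosa): course_id=1 -> matches Physics
  - enrollment 6 (Eli): course_id=5 -> matches Discrete Math
So 1 of 6 rows is dropped.

SQL:
SELECT a.student, b.title AS course
FROM enrollments a
INNER JOIN courses b ON a.course_id = b.id

Result:
student | course       
--------+--------------
Carol   | Physics      
Olivia  | Physics      
Ivan    | Calculus     
Rosa    | Physics      
Eli     | Discrete Math


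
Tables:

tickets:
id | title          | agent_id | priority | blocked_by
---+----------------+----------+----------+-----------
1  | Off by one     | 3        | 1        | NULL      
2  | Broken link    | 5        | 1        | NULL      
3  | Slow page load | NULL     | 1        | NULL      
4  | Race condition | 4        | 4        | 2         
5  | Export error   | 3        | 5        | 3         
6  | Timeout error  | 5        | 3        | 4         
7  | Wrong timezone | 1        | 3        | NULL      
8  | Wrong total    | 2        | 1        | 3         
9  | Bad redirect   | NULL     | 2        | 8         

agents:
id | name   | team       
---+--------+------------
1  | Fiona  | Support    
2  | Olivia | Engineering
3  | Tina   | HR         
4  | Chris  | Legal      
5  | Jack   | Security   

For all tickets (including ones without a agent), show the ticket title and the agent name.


LEFT JOIN keeps every row from tickets (the left table); where agent_id has no match in agents, the agent columns become NULL. Walk through each ticket:
  - ticket 1 (Off by one): agent_id=3 -> matches Tina
  - ticket 2 (Broken link): agent_id=5 -> matches Jack
  - ticket 3 (Slow page load): agent_id=NULL, no match -> kept with NULL
  - ticket 4 (Race condition): agent_id=4 -> matches Chris
  - ticket 5 (Export error): agent_id=3 -> matches Tina
  - ticket 6 (Timeout error): agent_id=5 -> matches Jack
  - ticket 7 (Wrong timezone): agent_id=1 -> matches Fiona
  - ticket 8 (Wrong total): agent_id=2 -> matches Olivia
  - ticket 9 (Bad redirect): agent_id=NULL, no match -> kept with NULL
All 9 rows appear; 2 have NULL agent.

SQL:
SELECT a.title, b.name AS agent
FROM tickets a
LEFT JOIN agents b ON a.agent_id = b.id

Result:
title          | agent 
---------------+-------
Off by one     | Tina  
Broken link    | Jack  
Slow page load | NULL  
Race condition | Chris 
Export error   | Tina  
Timeout error  | Jack  
Wrong timezone | Fiona 
Wrong total    | Olivia
Bad redirect   | NULL  


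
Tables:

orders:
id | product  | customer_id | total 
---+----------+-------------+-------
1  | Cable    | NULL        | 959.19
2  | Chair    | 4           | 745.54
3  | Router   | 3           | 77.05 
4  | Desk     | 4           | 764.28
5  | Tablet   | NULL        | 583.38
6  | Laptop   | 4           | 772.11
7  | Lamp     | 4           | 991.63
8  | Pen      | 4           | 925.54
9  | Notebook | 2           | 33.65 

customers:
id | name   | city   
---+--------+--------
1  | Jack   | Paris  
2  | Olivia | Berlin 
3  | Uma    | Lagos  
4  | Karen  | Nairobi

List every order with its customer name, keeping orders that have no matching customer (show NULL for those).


LEFT JOIN keeps every row from orders (the left table); where customer_id has no match in customers, the customer columns become NULL. Walk through each order:
  - order 1 (Cable): customer_id=NULL, no match -> kept with NULL
  - order 2 (Chair): customer_id=4 -> matches Karen
  - order 3 (Router): customer_id=3 -> matches Uma
  - order 4 (Desk): customer_id=4 -> matches Karen
  - order 5 (Tablet): customer_id=NULL, no match -> kept with NULL
  - order 6 (Laptop): customer_id=4 -> matches Karen
  - order 7 (Lamp): customer_id=4 -> matches Karen
  - order 8 (Pen): customer_id=4 -> matches Karen
  - order 9 (Notebook): customer_id=2 -> matches Olivia
All 9 rows appear; 2 have NULL customer.

SQL:
SELECT a.product, b.name AS customer
FROM orders a
LEFT JOIN customers b ON a.customer_id = b.id

Result:
product  | customer
---------+---------
Cable    | NULL    
Chair    | Karen   
Router   | Uma     
Desk     | Karen   
Tablet   | NULL    
Laptop   | Karen   
Lamp     | Karen   
Pen      | Karen   
Notebook | Olivia  
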